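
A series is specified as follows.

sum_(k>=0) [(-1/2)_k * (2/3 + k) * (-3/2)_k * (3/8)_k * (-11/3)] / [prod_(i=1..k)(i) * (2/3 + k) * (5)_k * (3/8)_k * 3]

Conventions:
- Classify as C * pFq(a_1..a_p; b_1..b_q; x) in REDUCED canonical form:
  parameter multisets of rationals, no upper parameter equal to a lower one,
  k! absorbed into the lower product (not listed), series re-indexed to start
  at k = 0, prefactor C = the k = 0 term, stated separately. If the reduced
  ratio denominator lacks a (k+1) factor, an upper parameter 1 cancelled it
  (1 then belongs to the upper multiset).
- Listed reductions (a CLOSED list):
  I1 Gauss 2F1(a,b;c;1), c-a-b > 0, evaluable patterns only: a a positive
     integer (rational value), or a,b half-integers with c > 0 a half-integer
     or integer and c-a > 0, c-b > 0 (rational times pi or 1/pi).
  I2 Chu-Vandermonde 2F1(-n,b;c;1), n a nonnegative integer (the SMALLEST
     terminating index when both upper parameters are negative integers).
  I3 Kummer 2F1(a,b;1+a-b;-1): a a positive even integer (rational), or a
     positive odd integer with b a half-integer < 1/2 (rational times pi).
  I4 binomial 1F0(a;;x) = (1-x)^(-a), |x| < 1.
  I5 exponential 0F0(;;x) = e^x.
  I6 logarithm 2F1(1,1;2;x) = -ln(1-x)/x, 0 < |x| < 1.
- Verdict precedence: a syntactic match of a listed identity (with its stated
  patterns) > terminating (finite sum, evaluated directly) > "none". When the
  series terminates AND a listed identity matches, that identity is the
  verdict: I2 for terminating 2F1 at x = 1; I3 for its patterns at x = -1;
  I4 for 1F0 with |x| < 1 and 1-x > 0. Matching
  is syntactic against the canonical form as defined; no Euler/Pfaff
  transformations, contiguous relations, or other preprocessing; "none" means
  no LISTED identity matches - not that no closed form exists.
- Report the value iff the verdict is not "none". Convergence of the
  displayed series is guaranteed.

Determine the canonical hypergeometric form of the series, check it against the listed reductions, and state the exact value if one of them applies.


At argument 1: a 2F1 with upper {-3/2, -1/2}, lower {5}, scaled by C = -11/9. Verdict: Gauss (I1, half-integer pattern) fires (x = 1; upper {-3/2, -1/2} half-integers, c = 5 in the evaluable pattern). Exact value: (-262144/59535) / pi.

Key step: t_0 being -11/9, the constant factors (prefactor -11/9) combine into one prefactor.
Consecutive-term ratio: r(k) = 1 * (k-3/2) (k-1/2) / [(k+5) (k+1)] - poly over poly, x = 1 from leading terms; C = -11/9 at k = 0.


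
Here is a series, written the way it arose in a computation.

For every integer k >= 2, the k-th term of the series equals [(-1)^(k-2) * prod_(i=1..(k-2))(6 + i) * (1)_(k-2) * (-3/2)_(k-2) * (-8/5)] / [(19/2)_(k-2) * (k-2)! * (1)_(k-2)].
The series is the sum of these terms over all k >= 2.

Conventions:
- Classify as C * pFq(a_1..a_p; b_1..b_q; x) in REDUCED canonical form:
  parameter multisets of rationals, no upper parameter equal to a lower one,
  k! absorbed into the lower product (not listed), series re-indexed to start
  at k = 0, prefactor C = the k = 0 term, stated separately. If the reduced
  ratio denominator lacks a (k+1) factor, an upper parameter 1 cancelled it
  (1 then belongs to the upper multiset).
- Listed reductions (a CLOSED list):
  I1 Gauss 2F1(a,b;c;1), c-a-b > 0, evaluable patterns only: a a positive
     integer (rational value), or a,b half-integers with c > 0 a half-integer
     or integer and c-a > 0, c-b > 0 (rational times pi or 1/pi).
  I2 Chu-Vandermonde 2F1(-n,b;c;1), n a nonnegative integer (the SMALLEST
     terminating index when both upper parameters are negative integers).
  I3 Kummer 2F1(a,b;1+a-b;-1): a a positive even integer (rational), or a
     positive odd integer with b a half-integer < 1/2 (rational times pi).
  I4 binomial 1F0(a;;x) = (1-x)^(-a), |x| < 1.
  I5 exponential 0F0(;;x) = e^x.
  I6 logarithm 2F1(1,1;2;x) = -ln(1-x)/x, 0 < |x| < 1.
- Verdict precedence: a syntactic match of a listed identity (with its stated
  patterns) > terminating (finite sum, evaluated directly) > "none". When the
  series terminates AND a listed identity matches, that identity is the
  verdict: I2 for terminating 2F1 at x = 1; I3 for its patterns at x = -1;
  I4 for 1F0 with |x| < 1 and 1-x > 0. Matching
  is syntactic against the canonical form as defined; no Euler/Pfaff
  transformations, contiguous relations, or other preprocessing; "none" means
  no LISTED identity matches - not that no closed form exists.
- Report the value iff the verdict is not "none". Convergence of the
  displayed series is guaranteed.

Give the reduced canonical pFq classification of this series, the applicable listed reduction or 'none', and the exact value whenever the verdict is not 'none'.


x = -1 here; the reduced form reads 2F1, upper {-3/2, 7}, lower {19/2}, C = -8/5. Verdict: this is the Kummer evaluation I3 (x = -1; c = 19/2 equals 1+a-b for upper {-3/2, 7}: listed pattern). Sum: (-153153/131072) * pi.

First insight: with t_0 = -8/5, the parameter 1 appears in both the upper and lower lists and cancels.
Ratio: r(k) = (-1) * (k-3/2) (k+7) / [(k+19/2) (k+1)] ; factor over Q: parameters, x = (-1), and C = -8/5.


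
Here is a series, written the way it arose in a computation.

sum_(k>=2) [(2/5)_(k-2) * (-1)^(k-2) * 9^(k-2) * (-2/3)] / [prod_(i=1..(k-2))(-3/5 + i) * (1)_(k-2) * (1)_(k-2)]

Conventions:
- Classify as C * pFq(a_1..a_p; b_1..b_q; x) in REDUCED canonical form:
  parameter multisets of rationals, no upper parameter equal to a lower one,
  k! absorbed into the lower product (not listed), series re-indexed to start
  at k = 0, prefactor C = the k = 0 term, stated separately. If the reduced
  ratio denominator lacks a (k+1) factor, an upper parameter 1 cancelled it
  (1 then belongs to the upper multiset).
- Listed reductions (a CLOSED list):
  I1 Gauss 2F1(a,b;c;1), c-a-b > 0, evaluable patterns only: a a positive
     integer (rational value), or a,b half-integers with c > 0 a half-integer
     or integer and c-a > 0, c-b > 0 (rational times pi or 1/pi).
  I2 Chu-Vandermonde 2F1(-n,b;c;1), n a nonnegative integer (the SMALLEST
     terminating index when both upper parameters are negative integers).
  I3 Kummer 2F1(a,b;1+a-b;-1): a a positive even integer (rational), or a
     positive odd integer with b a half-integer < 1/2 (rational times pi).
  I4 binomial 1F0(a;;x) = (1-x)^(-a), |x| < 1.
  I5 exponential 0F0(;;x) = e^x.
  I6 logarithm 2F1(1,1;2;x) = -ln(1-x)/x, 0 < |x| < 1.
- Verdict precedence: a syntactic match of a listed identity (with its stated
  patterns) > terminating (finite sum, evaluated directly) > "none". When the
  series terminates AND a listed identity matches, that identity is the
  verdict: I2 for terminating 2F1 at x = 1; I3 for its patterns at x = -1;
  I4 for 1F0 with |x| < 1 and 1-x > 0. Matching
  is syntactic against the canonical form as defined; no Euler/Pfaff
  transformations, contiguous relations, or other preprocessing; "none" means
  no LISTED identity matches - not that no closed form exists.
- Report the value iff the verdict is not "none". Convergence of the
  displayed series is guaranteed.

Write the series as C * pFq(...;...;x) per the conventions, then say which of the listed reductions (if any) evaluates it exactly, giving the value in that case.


Canonical form: C = -2/3 times 0F1 with upper {-}, lower {1}, x = -9. Verdict: none. A 0F1 with upper {-} fits none of I1-I6 at x = -9; the sum runs forever.

Key observation: from the first term -2/3: the (-1)^k factor (C = -2/3) folds into the argument's sign.
Step ratio: r(k) = (-9) * 1 / [(k+1) (k+1)] - poly over poly, x = (-9) from leading terms; C = -2/3 at k = 0.


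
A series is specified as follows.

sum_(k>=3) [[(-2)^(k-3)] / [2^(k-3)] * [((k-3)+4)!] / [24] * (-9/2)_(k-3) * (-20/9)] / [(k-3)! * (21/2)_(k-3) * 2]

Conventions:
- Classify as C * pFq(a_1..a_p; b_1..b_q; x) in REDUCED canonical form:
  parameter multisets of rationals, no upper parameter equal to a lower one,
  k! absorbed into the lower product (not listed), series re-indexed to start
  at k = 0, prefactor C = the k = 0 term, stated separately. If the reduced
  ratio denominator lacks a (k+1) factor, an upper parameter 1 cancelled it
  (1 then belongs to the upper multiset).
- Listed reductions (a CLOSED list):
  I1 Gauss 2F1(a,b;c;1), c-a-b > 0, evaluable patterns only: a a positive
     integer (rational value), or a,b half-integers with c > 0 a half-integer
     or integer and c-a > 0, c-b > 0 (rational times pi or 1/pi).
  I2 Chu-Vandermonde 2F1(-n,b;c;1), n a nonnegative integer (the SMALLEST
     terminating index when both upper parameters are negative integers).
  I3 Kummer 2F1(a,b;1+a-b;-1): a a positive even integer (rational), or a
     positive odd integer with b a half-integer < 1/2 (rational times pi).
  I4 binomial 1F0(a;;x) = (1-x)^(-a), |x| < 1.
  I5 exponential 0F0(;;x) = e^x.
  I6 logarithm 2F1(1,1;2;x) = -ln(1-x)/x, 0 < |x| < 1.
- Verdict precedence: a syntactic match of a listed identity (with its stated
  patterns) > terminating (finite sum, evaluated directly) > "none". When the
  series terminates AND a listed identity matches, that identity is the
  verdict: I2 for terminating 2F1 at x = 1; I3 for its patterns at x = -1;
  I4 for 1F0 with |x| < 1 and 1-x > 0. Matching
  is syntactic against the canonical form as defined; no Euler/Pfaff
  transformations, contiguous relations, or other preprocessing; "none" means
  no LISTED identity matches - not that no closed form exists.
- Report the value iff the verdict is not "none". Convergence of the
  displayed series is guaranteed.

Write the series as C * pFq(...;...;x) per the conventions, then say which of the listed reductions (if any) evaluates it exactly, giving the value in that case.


Reduced: x = -1, 2F1, upper = {-9/2, 5}, lower = {21/2}, C = -10/9. Verdict (x = -1): Kummer's theorem (I3) applies (x = -1; c = 21/2 equals 1+a-b for upper {-9/2, 5}: listed pattern). Exact value: (-1154725/524288) * pi.

First insight: from the first term -10/9: the factorial ratio (prefactor -10/9) (k+a-1)!/(a-1)! is a rising factorial (a)_k.
Adjacent-term ratio: r(k) = (-1) * (k-9/2) (k+5) / [(k+21/2) (k+1)] - rational in k, leading ratio (-1); with t_0 = -10/9, classification follows.


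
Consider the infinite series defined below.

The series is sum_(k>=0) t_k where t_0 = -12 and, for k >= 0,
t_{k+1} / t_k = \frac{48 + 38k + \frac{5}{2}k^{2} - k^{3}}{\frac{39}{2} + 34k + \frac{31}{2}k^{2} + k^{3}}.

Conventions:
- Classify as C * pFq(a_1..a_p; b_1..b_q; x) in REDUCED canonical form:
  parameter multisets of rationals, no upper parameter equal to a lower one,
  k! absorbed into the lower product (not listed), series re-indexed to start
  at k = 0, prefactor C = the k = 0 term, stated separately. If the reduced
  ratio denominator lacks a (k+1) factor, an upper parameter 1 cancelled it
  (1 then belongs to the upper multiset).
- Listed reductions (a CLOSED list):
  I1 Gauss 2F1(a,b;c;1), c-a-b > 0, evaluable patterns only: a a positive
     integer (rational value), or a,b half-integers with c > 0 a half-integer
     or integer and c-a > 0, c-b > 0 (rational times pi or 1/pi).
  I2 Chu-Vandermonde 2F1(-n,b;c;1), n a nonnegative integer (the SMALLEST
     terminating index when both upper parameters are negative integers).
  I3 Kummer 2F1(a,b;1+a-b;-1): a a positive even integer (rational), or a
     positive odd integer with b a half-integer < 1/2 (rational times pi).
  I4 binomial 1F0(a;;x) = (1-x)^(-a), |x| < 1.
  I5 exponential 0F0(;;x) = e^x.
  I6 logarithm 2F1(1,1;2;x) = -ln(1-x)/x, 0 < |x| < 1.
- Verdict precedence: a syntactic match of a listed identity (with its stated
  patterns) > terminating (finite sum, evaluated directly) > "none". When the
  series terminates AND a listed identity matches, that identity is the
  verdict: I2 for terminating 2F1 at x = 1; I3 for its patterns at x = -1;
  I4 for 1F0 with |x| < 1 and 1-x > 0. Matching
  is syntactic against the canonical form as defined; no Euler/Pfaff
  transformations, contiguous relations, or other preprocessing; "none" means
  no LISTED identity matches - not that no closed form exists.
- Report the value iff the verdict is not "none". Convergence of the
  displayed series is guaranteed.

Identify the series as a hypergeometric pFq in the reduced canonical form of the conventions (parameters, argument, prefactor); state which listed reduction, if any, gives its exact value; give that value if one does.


Canonical form: C = -12 times 2F1 with upper {-8, 4}, lower {13}, x = -1. Verdict at x = -1: Kummer (I3) matches (x = -1; c = 13 equals 1+a-b for upper {-8, 4}: listed pattern). Exact value: -132.

First insight: with t_0 = -12, cancel k + 3/2 from the displayed ratio first; then C = -12, x = -1.
Consecutive-term ratio: r(k) = -1 * (k-8) (k+4) / [(k+13) (k+1)] - poly over poly, x = -1 from leading terms; C = -12 at k = 0.


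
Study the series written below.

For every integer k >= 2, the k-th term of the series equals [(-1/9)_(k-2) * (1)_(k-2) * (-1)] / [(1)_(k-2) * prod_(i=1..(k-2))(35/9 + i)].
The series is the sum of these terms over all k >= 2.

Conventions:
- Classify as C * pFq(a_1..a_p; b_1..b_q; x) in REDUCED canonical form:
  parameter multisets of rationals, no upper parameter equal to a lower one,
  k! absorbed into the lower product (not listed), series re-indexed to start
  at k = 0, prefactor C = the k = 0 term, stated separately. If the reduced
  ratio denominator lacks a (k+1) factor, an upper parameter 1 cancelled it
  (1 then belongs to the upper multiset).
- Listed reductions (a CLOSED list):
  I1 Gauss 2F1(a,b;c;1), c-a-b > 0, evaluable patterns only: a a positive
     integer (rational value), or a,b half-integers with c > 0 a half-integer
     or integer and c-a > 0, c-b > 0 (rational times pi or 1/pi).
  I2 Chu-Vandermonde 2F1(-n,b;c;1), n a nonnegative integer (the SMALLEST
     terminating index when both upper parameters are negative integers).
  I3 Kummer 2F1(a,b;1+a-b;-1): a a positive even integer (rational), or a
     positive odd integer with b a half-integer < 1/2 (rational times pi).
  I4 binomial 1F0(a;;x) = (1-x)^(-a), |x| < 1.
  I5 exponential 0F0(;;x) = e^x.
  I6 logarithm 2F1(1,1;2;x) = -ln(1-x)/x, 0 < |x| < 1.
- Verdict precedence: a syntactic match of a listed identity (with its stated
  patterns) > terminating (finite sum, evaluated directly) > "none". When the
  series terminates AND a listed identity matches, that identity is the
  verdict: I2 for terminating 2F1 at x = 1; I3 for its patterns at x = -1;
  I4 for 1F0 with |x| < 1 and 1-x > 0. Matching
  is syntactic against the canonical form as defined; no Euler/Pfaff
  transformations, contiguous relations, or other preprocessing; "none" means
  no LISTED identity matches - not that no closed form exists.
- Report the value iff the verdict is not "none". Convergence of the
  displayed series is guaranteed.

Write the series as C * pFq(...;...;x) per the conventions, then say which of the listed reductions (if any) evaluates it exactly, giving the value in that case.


The tell: x = 1 and (1)_k (prefactor -1) is k! itself.
Consecutive-term ratio: r(k) = 1 * (k-1/9) (k+1) / [(k+44/9) (k+1)] - rational; roots negated = parameters, x = 1, C = -1.

x = 1 here; the reduced form reads 2F1, upper {-1/9, 1}, lower {44/9}, C = -1. Verdict: this is the Gauss summation I1 (x = 1: the Gamma ratio telescopes since c-a-b = 4 > 0 and a = 1 in Z>0). Exact value: -35/36.


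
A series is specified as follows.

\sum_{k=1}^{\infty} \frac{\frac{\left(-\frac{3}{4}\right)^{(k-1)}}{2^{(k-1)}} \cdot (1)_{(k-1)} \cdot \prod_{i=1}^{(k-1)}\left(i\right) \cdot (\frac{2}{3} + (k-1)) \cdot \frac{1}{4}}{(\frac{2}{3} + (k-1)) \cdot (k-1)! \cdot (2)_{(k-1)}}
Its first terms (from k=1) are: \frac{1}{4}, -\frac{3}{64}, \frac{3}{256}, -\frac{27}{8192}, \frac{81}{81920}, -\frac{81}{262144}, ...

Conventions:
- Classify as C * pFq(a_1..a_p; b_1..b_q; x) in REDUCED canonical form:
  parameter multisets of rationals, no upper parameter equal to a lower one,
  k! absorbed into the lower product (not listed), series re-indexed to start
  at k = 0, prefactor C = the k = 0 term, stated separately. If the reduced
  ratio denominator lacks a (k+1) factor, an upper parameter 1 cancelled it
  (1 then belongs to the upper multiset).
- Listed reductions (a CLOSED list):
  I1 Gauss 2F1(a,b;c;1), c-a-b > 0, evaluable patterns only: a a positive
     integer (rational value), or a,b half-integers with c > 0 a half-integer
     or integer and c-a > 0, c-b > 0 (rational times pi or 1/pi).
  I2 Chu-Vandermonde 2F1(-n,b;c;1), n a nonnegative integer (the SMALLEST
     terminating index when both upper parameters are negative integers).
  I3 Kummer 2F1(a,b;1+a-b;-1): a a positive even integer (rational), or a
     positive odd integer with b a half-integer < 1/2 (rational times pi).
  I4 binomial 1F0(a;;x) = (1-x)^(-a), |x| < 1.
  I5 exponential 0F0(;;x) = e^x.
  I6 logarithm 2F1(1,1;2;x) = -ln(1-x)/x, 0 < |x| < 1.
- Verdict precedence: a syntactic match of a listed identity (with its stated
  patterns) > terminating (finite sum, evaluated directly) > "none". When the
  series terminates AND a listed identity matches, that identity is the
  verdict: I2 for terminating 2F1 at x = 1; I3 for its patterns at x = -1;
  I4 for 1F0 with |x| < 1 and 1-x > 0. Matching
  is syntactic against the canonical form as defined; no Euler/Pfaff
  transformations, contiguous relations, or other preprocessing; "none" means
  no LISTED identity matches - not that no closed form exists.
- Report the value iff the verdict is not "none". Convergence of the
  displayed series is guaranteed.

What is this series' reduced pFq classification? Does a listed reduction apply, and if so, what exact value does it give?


With C = \frac{1}{4}: the canonical form is 2F1(1, 1; 2; -\frac{3}{8}). Verdict at x = -\frac{3}{8}: the logarithmic series (I6) matches (the logarithm: parameters (1,1;2), x = -\frac{3}{8}). Its exact value is \frac{2}{3} \cdot \ln\left(\frac{11}{8}\right).

Key step: from the first term \frac{1}{4}: the running product (prefactor 1/4) telescopes to a rising factorial.
Ratio: r(k) = -\frac{3}{8} * (k+1) (k+1) / [(k+2) (k+1)] - rational in k, leading ratio -\frac{3}{8}; with t_0 = \frac{1}{4}, classification follows.


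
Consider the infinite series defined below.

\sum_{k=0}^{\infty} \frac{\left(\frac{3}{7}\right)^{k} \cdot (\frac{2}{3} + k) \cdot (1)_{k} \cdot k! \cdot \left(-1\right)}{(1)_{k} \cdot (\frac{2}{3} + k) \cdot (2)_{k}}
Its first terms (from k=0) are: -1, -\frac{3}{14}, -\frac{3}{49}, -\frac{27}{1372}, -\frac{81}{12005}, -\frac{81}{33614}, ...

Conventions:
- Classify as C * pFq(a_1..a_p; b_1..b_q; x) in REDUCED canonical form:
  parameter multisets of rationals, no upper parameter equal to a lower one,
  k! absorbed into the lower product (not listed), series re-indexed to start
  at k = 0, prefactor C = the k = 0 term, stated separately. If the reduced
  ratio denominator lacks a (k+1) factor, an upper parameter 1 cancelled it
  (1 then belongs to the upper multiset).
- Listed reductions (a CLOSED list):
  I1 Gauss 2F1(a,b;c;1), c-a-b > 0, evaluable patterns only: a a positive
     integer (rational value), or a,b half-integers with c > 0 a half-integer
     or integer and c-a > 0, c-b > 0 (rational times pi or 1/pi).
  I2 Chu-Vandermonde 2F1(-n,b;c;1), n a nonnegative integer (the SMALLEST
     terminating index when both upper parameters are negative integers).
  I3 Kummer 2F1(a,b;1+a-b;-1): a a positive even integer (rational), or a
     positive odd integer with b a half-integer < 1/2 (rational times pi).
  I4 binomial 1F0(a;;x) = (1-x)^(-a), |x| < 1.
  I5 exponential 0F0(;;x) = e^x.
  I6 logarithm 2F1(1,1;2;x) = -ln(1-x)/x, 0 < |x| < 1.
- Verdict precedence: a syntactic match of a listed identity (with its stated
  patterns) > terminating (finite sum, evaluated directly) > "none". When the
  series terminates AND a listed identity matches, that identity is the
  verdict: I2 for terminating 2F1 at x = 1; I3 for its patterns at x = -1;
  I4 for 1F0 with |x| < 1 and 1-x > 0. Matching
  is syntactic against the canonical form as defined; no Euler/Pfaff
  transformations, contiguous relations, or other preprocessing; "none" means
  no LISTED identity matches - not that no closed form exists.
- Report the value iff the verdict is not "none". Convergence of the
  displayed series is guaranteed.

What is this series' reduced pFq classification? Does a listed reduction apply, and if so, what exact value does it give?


Prefactor -1, argument \frac{3}{7}: 2F1 with upper {1, 1} over lower {2}. Verdict: the logarithmic series (I6) matches (the logarithm: parameters (1,1;2), x = \frac{3}{7}). Hence: \frac{7}{3} \cdot \ln\left(\frac{4}{7}\right).

First insight: x = \frac{3}{7} and (1)_k (C = -1) is k! itself.
Consecutive-term ratio: r(k) = \frac{3}{7} * (k+1) (k+1) / [(k+2) (k+1)] - rational in k. x = \frac{3}{7}; t_0 = -1; negate the roots.


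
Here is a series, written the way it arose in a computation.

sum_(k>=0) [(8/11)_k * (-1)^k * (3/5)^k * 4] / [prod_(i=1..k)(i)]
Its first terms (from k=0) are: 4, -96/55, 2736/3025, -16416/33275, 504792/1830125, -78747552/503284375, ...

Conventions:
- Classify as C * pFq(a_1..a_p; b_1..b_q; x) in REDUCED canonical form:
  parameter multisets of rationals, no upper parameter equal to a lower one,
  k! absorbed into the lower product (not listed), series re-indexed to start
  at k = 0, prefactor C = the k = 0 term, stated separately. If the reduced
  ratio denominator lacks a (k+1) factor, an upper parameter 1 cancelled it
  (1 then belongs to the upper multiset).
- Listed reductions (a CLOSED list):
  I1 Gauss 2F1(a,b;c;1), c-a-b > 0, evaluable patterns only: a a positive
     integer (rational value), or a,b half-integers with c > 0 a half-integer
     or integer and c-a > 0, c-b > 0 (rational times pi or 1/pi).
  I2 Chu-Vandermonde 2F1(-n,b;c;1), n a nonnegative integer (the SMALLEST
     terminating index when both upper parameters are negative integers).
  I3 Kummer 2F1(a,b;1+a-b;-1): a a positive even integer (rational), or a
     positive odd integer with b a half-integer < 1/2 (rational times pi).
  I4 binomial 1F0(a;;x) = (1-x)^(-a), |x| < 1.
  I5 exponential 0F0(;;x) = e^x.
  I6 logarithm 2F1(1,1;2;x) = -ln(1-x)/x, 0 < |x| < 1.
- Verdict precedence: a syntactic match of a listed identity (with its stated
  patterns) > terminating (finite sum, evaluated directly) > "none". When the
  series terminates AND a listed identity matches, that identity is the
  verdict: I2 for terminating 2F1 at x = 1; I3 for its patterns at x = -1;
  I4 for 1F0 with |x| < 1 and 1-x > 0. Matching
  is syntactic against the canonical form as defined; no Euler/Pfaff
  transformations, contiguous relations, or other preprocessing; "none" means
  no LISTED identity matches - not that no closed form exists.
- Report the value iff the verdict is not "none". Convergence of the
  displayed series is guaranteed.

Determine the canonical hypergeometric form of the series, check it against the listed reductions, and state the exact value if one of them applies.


With C = 4: the canonical form is 1F0(8/11; -; -3/5). Verdict: binomial (I4) applies (the 1F0 binomial series: exponent -8/11, x = -3/5). Exact value: 4 * (8/5)^(-8/11).

Structural cue: with t_0 = 4, the (-1)^k factor (C = 4, x = -3/5) folds into the argument's sign.
Adjacent-term ratio: r(k) = (-3/5) * (k+8/11) / [(k+1)] - poly over poly, x = (-3/5) from leading terms; C = 4 at k = 0.


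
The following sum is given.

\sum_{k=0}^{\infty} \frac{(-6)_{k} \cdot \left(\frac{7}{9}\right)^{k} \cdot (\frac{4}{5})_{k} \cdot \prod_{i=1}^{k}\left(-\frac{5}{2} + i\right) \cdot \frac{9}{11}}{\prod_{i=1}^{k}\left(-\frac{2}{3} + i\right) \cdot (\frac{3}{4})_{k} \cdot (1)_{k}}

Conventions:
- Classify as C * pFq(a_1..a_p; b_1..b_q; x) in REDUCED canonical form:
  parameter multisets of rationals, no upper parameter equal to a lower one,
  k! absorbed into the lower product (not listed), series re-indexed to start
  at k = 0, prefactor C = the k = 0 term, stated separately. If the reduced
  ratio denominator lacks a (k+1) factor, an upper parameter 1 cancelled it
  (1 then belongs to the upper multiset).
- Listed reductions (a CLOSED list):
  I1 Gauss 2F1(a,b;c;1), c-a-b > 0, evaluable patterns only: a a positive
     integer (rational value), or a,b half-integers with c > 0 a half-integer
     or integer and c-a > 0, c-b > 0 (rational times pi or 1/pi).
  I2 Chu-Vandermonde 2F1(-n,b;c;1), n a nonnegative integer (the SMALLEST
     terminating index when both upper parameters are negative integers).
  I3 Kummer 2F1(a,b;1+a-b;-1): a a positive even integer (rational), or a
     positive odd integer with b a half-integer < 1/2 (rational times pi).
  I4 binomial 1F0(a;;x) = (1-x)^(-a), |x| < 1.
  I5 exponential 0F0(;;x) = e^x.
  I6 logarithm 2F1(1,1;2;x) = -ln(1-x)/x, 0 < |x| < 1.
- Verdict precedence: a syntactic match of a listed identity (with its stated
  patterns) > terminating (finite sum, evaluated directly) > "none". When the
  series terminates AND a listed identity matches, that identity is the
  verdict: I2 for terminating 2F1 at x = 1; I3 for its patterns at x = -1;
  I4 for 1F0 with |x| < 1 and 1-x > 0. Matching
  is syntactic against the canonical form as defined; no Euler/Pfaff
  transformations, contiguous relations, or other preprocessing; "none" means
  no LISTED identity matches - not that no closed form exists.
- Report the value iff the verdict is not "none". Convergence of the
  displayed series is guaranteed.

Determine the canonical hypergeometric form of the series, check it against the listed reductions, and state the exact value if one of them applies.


First insight: t_0 = \frac{9}{11} here, and (1)_k (prefactor 9/11) is k! itself.
Term ratio: r(k) = \frac{7}{9} * (k-6) (k-\frac{3}{2}) (k+\frac{4}{5}) / [(k+\frac{1}{3}) (k+\frac{3}{4}) (k+1)] - rational in k, leading ratio \frac{7}{9}; with t_0 = \frac{9}{11}, classification follows.

At argument \frac{7}{9}: a 3F2 with upper {-6, -\frac{3}{2}, \frac{4}{5}}, lower {\frac{1}{3}, \frac{3}{4}}, scaled by C = \frac{9}{11}. Verdict: terminating (-6 upstairs). 7 nonzero terms in all; added directly. Exact value: \frac{258376861027}{8479453125}.


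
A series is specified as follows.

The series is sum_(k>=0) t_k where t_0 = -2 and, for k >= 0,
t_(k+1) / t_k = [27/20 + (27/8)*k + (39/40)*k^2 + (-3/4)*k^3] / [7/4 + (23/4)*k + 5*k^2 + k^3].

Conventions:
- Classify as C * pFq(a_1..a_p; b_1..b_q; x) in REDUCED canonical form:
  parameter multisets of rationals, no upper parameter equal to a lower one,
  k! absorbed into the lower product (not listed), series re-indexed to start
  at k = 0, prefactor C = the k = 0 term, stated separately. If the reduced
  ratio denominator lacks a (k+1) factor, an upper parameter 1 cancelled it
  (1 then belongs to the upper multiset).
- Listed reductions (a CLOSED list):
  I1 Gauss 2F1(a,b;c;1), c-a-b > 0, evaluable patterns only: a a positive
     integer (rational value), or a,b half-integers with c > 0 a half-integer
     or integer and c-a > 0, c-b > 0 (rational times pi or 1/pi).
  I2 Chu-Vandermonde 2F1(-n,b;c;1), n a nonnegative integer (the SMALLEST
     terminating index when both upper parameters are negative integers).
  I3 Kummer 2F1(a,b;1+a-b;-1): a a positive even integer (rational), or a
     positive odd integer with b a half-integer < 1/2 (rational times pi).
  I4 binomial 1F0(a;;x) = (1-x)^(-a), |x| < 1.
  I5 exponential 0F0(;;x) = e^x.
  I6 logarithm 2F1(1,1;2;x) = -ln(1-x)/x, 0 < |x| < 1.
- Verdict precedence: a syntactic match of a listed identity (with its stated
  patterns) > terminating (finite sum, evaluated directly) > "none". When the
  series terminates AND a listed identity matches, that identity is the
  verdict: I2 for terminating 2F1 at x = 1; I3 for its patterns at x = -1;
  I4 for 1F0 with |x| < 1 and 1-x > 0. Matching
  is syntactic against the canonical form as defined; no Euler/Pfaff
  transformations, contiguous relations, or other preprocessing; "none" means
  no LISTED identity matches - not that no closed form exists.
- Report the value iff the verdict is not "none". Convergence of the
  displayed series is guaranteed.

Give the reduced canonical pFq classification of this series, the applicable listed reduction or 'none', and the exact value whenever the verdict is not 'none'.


Canonical form: C = -2 times 2F1 with upper {-3, 6/5}, lower {7/2}, x = -3/4. Verdict: terminating - upper parameter -3 makes this a finite sum (last index 3), evaluated exactly. Hence: -3667/875.

First insight: t_0 being -2, the ratio is unreduced: k + 1/2 divides both sides (C = -2).
Step ratio: r(k) = (-3/4) * (k-3) (k+6/5) / [(k+7/2) (k+1)] ; factor over Q: parameters, x = (-3/4), and C = -2.


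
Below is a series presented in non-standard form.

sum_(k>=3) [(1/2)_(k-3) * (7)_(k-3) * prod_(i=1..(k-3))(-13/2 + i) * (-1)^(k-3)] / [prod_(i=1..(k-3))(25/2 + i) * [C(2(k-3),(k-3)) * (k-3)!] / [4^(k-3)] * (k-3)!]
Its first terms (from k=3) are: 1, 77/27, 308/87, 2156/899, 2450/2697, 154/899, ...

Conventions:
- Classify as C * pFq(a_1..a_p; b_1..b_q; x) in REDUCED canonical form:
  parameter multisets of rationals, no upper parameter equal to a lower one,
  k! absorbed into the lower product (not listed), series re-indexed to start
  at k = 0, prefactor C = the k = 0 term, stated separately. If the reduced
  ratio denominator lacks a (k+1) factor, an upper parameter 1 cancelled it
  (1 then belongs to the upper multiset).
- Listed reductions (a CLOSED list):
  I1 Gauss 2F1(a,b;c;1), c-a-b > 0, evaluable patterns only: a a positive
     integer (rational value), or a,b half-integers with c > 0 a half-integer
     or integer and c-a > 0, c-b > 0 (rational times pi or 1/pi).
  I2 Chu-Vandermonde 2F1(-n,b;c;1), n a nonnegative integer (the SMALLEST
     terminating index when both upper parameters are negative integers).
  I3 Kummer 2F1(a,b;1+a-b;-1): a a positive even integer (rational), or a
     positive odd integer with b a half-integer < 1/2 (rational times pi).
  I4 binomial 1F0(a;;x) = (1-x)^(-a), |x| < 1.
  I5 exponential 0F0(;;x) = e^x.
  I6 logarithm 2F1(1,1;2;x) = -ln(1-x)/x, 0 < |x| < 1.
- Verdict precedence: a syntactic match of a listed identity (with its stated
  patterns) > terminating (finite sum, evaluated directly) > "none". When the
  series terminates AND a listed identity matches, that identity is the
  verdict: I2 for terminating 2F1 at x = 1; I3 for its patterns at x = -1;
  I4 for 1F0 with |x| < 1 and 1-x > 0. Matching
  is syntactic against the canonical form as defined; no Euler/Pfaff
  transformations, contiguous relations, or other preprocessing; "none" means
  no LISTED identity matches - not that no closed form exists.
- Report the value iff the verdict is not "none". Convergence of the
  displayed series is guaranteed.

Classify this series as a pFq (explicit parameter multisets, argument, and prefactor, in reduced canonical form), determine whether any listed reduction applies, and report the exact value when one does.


x = -1 here; the reduced form reads 2F1, upper {-11/2, 7}, lower {27/2}, C = 1. Verdict: the Kummer evaluation I3 fires (x = -1; c = 27/2 equals 1+a-b for upper {-11/2, 7}: listed pattern). Hence: (929553625/268435456) * pi.

Key observation: from the first term 1: the lower central binomial (C = 1, x = -1) hides (1/2)_k.
Ratio: r(k) = (-1) * (k-11/2) (k+7) / [(k+27/2) (k+1)] - rational in k. x = (-1); t_0 = 1; negate the roots.


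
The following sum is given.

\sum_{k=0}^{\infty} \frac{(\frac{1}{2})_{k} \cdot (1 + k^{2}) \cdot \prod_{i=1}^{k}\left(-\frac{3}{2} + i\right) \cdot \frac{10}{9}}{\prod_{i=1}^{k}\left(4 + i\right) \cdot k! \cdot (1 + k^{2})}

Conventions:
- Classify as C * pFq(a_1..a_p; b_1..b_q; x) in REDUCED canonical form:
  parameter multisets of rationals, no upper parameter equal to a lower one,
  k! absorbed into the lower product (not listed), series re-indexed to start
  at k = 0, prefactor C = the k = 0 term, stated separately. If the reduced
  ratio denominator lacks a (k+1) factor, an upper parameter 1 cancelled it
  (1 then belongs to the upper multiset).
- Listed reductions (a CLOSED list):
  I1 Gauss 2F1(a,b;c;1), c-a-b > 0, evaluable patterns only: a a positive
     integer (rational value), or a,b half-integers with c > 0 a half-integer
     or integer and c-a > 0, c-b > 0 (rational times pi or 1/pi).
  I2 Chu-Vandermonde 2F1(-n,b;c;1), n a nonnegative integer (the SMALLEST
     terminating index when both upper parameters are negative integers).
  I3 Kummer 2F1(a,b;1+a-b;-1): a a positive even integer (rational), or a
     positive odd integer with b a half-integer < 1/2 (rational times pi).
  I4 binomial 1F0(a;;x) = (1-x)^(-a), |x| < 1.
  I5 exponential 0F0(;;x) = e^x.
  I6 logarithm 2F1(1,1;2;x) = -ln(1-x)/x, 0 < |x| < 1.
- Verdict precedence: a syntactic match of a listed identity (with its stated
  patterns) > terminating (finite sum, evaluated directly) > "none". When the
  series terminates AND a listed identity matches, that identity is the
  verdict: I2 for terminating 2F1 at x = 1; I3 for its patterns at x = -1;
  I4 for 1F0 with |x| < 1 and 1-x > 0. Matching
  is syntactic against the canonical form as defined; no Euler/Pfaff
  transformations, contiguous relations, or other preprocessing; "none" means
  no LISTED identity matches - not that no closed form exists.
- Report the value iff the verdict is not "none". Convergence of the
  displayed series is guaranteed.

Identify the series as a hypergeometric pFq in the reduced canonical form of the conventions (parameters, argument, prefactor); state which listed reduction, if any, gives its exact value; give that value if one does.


This is \frac{10}{9} * 2F1(-\frac{1}{2}, \frac{1}{2}; 5; 1) in reduced canonical form. Verdict at x = 1: Gauss's theorem I1 (half-integer case) matches (x = 1; upper {-\frac{1}{2}, \frac{1}{2}} half-integers, c = 5 in the evaluable pattern). Value: \frac{65536}{19845} / \pi.

Key observation: t_0 being \frac{10}{9}, k^2 + 1 divides numerator and denominator alike; C = 10/9 after cancelling.
Adjacent-term ratio: r(k) = 1 * (k-\frac{1}{2}) (k+\frac{1}{2}) / [(k+5) (k+1)] - rational; roots negated = parameters, x = 1, C = \frac{10}{9}.


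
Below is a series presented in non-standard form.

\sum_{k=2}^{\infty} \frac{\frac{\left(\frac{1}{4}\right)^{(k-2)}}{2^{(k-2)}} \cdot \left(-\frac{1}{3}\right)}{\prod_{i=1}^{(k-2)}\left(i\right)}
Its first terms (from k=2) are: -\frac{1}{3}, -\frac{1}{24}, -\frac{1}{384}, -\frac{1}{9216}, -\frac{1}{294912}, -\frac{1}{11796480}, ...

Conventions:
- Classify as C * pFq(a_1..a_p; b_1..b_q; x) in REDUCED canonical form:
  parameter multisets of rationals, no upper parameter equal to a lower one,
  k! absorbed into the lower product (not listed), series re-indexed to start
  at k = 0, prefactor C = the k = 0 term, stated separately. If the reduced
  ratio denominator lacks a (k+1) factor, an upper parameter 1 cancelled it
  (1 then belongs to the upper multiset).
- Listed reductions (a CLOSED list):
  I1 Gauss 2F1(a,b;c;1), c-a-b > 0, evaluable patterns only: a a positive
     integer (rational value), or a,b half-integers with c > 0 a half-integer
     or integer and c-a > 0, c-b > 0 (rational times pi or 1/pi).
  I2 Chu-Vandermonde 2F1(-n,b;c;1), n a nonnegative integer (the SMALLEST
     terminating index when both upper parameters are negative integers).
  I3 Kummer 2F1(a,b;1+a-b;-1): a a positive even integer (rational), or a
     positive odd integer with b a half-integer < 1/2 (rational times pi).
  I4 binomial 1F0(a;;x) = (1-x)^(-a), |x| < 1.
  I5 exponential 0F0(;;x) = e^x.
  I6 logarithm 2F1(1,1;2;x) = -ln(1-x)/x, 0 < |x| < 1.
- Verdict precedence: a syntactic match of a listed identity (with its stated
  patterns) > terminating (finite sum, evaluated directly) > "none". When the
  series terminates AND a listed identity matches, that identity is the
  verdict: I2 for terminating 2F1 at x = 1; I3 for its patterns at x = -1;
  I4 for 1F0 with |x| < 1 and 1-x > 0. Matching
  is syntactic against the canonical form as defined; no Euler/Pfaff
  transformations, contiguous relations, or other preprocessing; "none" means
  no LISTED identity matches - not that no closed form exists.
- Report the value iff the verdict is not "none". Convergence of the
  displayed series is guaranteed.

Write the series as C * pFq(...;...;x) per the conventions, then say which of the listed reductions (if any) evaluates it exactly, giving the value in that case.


This is -\frac{1}{3} * 0F0(-; -; \frac{1}{8}) in reduced canonical form. Verdict at x = \frac{1}{8}: the exponential series (I5) matches (the 0F0 exponential series at x = \frac{1}{8}). Hence: \left(-\frac{1}{3}\right) \cdot e^{\frac{1}{8}}.

First insight: from the first term -\frac{1}{3}: the two k-th powers (prefactor -1/3) combine into one argument.
Step ratio: r(k) = \frac{1}{8} * 1 / [(k+1)] - rational in k. x = \frac{1}{8}; t_0 = -\frac{1}{3}; negate the roots.


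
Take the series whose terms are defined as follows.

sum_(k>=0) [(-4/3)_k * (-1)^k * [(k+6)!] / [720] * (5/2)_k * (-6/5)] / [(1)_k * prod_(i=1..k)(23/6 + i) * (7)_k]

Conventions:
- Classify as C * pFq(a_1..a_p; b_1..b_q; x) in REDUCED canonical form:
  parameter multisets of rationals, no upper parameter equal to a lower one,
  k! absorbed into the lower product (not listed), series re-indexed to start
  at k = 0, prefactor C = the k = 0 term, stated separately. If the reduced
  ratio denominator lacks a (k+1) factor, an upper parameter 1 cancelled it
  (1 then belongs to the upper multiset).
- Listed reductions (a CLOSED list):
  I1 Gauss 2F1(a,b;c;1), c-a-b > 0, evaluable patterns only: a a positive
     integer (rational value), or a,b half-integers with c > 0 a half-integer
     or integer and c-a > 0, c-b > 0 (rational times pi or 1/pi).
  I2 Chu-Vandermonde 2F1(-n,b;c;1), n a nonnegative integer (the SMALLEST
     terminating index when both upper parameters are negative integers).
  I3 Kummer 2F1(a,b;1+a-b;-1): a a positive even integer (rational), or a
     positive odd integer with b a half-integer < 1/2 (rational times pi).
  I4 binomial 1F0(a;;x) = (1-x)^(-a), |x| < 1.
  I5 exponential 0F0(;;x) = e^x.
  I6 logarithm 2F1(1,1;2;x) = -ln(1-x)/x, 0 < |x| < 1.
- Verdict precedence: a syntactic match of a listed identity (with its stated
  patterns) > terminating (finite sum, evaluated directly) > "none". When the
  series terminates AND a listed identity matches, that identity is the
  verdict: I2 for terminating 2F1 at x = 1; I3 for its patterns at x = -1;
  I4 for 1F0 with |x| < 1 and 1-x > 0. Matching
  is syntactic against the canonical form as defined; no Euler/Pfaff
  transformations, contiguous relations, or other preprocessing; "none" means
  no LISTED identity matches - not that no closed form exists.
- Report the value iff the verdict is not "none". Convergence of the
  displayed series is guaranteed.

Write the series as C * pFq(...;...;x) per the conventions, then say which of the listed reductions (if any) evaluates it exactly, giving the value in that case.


Canonical form: C = -6/5 times 2F1 with upper {-4/3, 5/2}, lower {29/6}, x = -1. Verdict: none - at argument -1 the multisets {-4/3, 5/2} ; {29/6} match no listed identity.

First insight: from the first term -6/5: the factorial ratio (C = -6/5, x = -1) (k+a-1)!/(a-1)! is a rising factorial (a)_k.
Adjacent-term ratio: r(k) = (-1) * (k-4/3) (k+5/2) / [(k+29/6) (k+1)] ; factor over Q: parameters, x = (-1), and C = -6/5.


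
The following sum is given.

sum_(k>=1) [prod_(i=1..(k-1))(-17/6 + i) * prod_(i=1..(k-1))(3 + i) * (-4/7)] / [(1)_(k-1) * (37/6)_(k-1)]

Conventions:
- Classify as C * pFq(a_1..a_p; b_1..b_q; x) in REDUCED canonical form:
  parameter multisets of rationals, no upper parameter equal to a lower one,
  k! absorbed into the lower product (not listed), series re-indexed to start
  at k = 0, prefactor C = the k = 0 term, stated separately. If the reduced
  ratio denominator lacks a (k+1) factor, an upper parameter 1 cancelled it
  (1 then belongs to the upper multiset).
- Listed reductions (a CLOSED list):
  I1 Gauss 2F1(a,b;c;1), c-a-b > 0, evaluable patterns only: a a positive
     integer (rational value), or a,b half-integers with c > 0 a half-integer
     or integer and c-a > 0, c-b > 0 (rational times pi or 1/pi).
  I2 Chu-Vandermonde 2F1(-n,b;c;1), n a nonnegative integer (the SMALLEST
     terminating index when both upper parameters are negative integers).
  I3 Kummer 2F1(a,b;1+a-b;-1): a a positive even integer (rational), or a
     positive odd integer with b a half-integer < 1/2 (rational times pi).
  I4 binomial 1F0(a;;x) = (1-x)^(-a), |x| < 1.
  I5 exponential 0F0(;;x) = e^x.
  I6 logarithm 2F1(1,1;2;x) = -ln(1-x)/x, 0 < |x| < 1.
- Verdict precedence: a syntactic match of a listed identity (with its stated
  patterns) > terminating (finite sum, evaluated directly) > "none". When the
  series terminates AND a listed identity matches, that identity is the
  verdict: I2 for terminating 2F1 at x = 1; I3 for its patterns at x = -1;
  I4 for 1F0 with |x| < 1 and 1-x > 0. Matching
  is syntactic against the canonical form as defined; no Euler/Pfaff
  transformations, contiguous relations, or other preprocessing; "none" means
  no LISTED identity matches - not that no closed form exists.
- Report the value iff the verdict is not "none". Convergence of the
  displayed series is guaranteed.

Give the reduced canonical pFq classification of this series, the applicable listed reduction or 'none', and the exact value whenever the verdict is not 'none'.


The tell: x = 1 and (1)_k (C = -4/7, x = 1) is k! itself.
Consecutive-term ratio: r(k) = 1 * (k-11/6) (k+4) / [(k+37/6) (k+1)] - rational; roots negated = parameters, x = 1, C = -4/7.

With C = -4/7: the canonical form is 2F1(-11/6, 4; 37/6; 1). Verdict at x = 1: Gauss (I1, integer-parameter pattern) matches (x = 1: the Gamma ratio telescopes since c-a-b = 4 > 0 and a = 4 in Z>0). Value: -38285/381024.
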